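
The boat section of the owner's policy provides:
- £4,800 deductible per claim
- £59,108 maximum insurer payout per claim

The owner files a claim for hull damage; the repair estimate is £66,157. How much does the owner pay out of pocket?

£7,049

Subtract the deductible: £66,157 − £4,800 = £61,357.
The £59,108 per-incident cap binds; insurer pays £59,108.
Owner's share is the uncovered remainder: £66,157 − £59,108 = £7,049.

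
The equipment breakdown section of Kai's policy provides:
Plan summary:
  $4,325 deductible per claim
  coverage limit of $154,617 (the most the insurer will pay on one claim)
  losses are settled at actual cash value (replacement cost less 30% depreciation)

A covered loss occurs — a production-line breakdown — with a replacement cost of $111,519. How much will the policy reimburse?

$73,738.30

Depreciate 30%: the covered value is $111,519 × 0.7 = $78,063.30.
Subtract the deductible: $78,063.30 − $4,325 = $73,738.30.
$73,738.30 is within the $154,617 limit, so the insurer pays $73,738.30.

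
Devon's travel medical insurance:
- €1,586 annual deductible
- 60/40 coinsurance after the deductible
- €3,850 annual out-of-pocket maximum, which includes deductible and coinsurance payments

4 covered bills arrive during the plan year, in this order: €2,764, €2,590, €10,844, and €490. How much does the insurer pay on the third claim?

Claim 1 (€2,764): €1,586 to deductible, leaving €1,178; traveler's 40% is €471.20. Traveler pays €2,057.20; OOP now €2,057.20. Plan pays €2,764 − €2,057.20 = €706.80.
Claim 2 (€2,590): deductible already satisfied, so traveler's share is 40% × €2,590 = €1,036. Traveler pays €1,036; OOP now €3,093.20. Insurer: €2,590 − €1,036 = €1,554.
Claim 3 (€10,844): deductible met; 40% of €10,844 = €4,337.60. Adding that to €3,093.20 gives €7,430.80, past the €3,850 cap; traveler pays only €3,850 − €3,093.20 = €756.80. Insurer: €10,844 − €756.80 = €10,087.20.

€10,087.20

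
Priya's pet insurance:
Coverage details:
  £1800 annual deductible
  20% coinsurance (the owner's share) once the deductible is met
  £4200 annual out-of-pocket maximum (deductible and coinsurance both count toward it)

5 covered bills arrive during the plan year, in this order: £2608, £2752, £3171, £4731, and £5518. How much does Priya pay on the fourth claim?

£946.20

Bill 1, £2608: £1800 finishes the deductible; £808 goes to coinsurance; 20% of £808 = £161.60. Owner owes £1961.60 (running OOP £1961.60).
Bill 2, £2752: deductible met; 20% of £2752 = £550.40. Owner owes £550.40 (running OOP £2512).
Bill 3, £3171: deductible already satisfied, so owner's share is 20% × £3171 = £634.20. Cost to owner: £634.20. OOP to date £3146.20.
Bill 4, £4731: 20% coinsurance on £4731 = £946.20. Owner pays £946.20; OOP now £4092.40.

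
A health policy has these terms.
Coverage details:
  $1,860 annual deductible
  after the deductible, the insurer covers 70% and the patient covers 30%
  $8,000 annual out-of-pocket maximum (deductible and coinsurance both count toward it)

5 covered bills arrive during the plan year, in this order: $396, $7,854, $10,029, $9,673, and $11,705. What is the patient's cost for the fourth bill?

$1,214.30

#1 ($396): fully absorbed by the deductible. Cost to patient: $396. OOP to date $396.
#2 ($7,854): $1,464 to deductible, leaving $6,390; coinsurance $6,390 × 30% = $1,917. Cost to patient: $3,381. OOP to date $3,777.
#3 ($10,029): 30% coinsurance on $10,029 = $3,008.70. Cost to patient: $3,008.70. OOP to date $6,785.70.
#4 ($9,673): 30% coinsurance on $9,673 = $2,901.90. That would push OOP to $9,687.60, over the $8,000 cap, so patient pays $8,000 − $6,785.70 = $1,214.30.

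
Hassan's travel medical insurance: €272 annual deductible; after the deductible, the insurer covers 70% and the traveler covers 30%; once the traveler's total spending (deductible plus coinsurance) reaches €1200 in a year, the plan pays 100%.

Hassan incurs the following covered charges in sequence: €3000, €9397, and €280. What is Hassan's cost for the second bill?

#1 (€3000): €272 to deductible, leaving €2728; traveler's 30% is €818.40. Traveler owes €1090.40 (running OOP €1090.40).
#2 (€9397): deductible already satisfied, so traveler's share is 30% × €9397 = €2819.10. OOP would hit €3909.50 > €1200, so the cap limits the traveler to €1200 − €1090.40 = €109.60.

€109.60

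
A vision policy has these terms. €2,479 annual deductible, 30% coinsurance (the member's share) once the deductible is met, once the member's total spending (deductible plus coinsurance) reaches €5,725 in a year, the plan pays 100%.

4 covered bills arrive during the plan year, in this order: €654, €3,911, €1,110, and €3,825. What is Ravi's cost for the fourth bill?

€1,147.50

Claim 1 (€654): all of it applies to the deductible. Member pays €654; OOP now €654.
Claim 2 (€3,911): €1,825 finishes the deductible; €2,086 goes to coinsurance; 30% of €2,086 = €625.80. Member pays €2,450.80; OOP now €3,104.80.
Claim 3 (€1,110): 30% coinsurance on €1,110 = €333. Member owes €333 (running OOP €3,437.80).
Claim 4 (€3,825): deductible met; 30% of €3,825 = €1,147.50. Cost to member: €1,147.50. OOP to date €4,585.30.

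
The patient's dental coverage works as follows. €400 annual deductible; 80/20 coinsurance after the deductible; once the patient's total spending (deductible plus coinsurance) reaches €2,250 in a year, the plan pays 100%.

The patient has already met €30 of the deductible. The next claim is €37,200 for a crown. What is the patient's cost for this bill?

€2,220

Remaining deductible: €400 − €30 = €370.
The remaining €36,830 (= €37,200 − €370) moves to coinsurance.
Coinsurance: €36,830 × 20% = €7,366.
Patient responsibility before any cap: €370 + €7,366 = €7,736.
That would bring total out-of-pocket to €7,766, past the €2,250 cap. The patient is capped at €2,250 − €30 = €2,220 on this claim.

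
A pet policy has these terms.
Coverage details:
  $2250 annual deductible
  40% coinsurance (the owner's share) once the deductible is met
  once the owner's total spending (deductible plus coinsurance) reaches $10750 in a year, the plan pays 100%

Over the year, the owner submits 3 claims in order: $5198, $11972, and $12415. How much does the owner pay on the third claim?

Claim 1 ($5198): deductible takes $2250, $2948 remains; 40% of $2948 = $1179.20. Cost to owner: $3429.20. OOP to date $3429.20.
Claim 2 ($11972): deductible already satisfied, so owner's share is 40% × $11972 = $4788.80. Cost to owner: $4788.80. OOP to date $8218.
Claim 3 ($12415): deductible met; 40% of $12415 = $4966. Adding that to $8218 gives $13184, past the $10750 cap; owner pays only $10750 − $8218 = $2532.

$2532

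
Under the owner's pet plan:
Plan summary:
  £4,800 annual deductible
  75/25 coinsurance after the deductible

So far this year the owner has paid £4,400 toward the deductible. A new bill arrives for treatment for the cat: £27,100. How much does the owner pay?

Remaining deductible: £4,800 − £4,400 = £400.
The remaining £26,700 (= £27,100 − £400) moves to coinsurance.
25% of £26,700 = £6,675 falls to the owner.
Owner responsibility: £400 + £6,675 = £7,075.

£7,075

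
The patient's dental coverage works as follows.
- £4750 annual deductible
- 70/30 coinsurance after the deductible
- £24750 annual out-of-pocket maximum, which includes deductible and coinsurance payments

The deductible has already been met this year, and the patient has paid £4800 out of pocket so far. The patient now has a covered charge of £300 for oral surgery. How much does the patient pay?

With the deductible met, the entire £300 is subject to coinsurance.
Coinsurance: £300 × 30% = £90.
Year-to-date out-of-pocket becomes £4800 + £90 = £4890, still under the £24750 maximum, so no cap applies.

£90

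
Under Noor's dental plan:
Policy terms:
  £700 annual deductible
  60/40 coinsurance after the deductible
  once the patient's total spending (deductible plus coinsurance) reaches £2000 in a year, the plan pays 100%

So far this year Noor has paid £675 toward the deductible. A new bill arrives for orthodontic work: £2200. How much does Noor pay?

Remaining deductible: £700 − £675 = £25.
The remaining £2175 (= £2200 − £25) moves to coinsurance.
40% of £2175 = £870 falls to the patient.
That puts the patient's cost at £25 + £870 = £895 before any cap.
Total out-of-pocket so far would be £675 + £895 = £1570, below the £2000 cap — no reduction.

£895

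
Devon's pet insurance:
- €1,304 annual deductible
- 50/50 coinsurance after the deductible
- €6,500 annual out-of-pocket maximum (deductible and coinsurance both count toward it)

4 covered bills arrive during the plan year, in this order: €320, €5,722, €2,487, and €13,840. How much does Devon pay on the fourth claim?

€1,583.50

#1 (€320): all of it applies to the deductible. Cost to owner: €320. OOP to date €320.
#2 (€5,722): €984 finishes the deductible; €4,738 goes to coinsurance; 50% of €4,738 = €2,369. Owner owes €3,353 (running OOP €3,673).
#3 (€2,487): deductible already satisfied, so owner's share is 50% × €2,487 = €1,243.50. Cost to owner: €1,243.50. OOP to date €4,916.50.
#4 (€13,840): deductible met; 50% of €13,840 = €6,920. Adding that to €4,916.50 gives €11,836.50, past the €6,500 cap; owner pays only €6,500 − €4,916.50 = €1,583.50.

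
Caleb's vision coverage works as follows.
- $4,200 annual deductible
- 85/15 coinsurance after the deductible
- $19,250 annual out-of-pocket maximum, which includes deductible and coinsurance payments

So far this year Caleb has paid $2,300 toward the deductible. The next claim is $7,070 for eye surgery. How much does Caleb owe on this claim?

$2,675.50

Deductible still to meet: $4,200 − $2,300 = $1,900.
The remaining $5,170 (= $7,070 − $1,900) moves to coinsurance.
15% of $5,170 = $775.50 falls to the member.
That puts the member's cost at $1,900 + $775.50 = $2,675.50 before any cap.
Total out-of-pocket so far would be $2,300 + $2,675.50 = $4,975.50, below the $19,250 cap — no reduction.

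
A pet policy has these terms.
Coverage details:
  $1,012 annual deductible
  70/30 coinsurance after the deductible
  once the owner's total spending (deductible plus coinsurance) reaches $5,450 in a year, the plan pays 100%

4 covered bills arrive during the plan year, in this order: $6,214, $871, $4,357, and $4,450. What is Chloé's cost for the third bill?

Claim 1 — $6,214: $1,012 finishes the deductible; $5,202 goes to coinsurance; 30% of $5,202 = $1,560.60. Owner pays $2,572.60; OOP now $2,572.60.
Claim 2 — $871: deductible met; 30% of $871 = $261.30. Cost to owner: $261.30. OOP to date $2,833.90.
Claim 3 — $4,357: 30% coinsurance on $4,357 = $1,307.10. Owner pays $1,307.10; OOP now $4,141.

$1,307.10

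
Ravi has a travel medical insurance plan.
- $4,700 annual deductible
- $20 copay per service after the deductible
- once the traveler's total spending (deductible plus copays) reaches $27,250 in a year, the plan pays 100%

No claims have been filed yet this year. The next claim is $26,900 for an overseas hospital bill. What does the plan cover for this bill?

The full $4,700 deductible is still open; $4,700 of this bill applies to it.
The remaining $22,200 (= $26,900 − $4,700) moves to the copay.
Copay on this service: $20.
So the traveler owes $4,700 + $20 = $4,720 before any cap.
Cumulative spending $0 + $4,720 = $4,720 stays under the $27,250 maximum.
Insurer pays the balance: $26,900 − $4,720 = $22,180.

$22,180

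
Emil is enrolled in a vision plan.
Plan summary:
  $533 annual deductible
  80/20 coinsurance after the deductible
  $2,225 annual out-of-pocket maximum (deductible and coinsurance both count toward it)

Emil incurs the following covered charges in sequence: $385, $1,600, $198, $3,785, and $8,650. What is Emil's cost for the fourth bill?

#1 ($385): all of it applies to the deductible. Member pays $385; OOP now $385.
#2 ($1,600): $148 to deductible, leaving $1,452; 20% of $1,452 = $290.40. Cost to member: $438.40. OOP to date $823.40.
#3 ($198): 20% coinsurance on $198 = $39.60. Cost to member: $39.60. OOP to date $863.
#4 ($3,785): deductible met; 20% of $3,785 = $757. Member owes $757 (running OOP $1,620).

$757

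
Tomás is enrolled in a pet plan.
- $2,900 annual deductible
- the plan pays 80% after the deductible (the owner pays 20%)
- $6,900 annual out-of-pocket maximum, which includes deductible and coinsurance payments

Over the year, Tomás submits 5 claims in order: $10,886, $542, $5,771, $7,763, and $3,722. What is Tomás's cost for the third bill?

Claim 1 — $10,886: deductible takes $2,900, $7,986 remains; coinsurance $7,986 × 20% = $1,597.20. Cost to owner: $4,497.20. OOP to date $4,497.20.
Claim 2 — $542: 20% coinsurance on $542 = $108.40. Cost to owner: $108.40. OOP to date $4,605.60.
Claim 3 — $5,771: 20% coinsurance on $5,771 = $1,154.20. Owner owes $1,154.20 (running OOP $5,759.80).

$1,154.20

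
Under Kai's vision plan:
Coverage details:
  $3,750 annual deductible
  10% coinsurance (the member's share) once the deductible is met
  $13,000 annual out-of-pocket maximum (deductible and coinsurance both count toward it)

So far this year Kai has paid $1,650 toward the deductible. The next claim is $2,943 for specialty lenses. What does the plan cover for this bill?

$758.70

Remaining deductible: $3,750 − $1,650 = $2,100.
After the $2,100 deductible portion, $2,943 − $2,100 = $843 is subject to coinsurance.
Member's 10% share of $843 is $84.30.
Member responsibility before any cap: $2,100 + $84.30 = $2,184.30.
Cumulative spending $1,650 + $2,184.30 = $3,834.30 stays under the $13,000 maximum.
The plan picks up $2,943 − $2,184.30 = $758.70.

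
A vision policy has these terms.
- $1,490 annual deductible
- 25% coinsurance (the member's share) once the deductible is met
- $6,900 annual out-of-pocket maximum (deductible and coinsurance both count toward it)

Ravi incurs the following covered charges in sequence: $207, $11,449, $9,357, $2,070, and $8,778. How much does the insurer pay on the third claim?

$7,017.75

Claim 1 ($207): fully absorbed by the deductible. Cost to member: $207. OOP to date $207. Insurer: $207 − $207 = $0.
Claim 2 ($11,449): $1,283 to deductible, leaving $10,166; member's 25% is $2,541.50. Member owes $3,824.50 (running OOP $4,031.50). Plan pays $11,449 − $3,824.50 = $7,624.50.
Claim 3 ($9,357): deductible already satisfied, so member's share is 25% × $9,357 = $2,339.25. Member owes $2,339.25 (running OOP $6,370.75). Insurer: $9,357 − $2,339.25 = $7,017.75.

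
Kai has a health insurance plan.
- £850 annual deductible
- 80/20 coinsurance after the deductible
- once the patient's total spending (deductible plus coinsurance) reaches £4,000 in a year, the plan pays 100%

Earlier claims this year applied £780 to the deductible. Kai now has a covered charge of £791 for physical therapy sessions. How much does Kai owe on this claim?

Deductible still to meet: £850 − £780 = £70.
The remaining £721 (= £791 − £70) moves to coinsurance.
20% of £721 = £144.20 falls to the patient.
That puts the patient's cost at £70 + £144.20 = £214.20 before any cap.
Total out-of-pocket so far would be £780 + £214.20 = £994.20, below the £4,000 cap — no reduction.

£214.20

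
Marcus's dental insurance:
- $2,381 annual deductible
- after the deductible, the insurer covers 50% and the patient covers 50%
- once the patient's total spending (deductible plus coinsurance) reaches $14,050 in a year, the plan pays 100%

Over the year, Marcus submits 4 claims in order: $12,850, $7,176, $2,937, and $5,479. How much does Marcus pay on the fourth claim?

Claim 1 ($12,850): deductible takes $2,381, $10,469 remains; 50% of $10,469 = $5,234.50. Cost to patient: $7,615.50. OOP to date $7,615.50.
Claim 2 ($7,176): deductible met; 50% of $7,176 = $3,588. Patient owes $3,588 (running OOP $11,203.50).
Claim 3 ($2,937): 50% coinsurance on $2,937 = $1,468.50. Cost to patient: $1,468.50. OOP to date $12,672.
Claim 4 ($5,479): deductible met; 50% of $5,479 = $2,739.50. That would push OOP to $15,411.50, over the $14,050 cap, so patient pays $14,050 − $12,672 = $1,378.

$1,378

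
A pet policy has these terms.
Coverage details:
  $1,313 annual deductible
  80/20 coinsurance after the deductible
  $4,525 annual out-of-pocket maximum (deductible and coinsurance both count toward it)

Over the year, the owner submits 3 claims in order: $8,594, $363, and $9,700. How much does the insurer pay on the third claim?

Bill 1, $8,594: deductible takes $1,313, $7,281 remains; owner's 20% is $1,456.20. Owner owes $2,769.20 (running OOP $2,769.20). Insurer: $8,594 − $2,769.20 = $5,824.80.
Bill 2, $363: deductible met; 20% of $363 = $72.60. Owner pays $72.60; OOP now $2,841.80. Insurer: $363 − $72.60 = $290.40.
Bill 3, $9,700: deductible met; 20% of $9,700 = $1,940. OOP would hit $4,781.80 > $4,525, so the cap limits the owner to $4,525 − $2,841.80 = $1,683.20. Insurer: $9,700 − $1,683.20 = $8,016.80.

$8,016.80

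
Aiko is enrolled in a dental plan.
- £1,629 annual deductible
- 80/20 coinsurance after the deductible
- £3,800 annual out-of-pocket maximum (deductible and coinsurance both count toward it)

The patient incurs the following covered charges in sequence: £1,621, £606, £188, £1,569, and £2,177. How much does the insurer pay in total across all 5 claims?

Bill 1, £1,621: fully absorbed by the deductible. Patient owes £1,621 (running OOP £1,621). Plan pays £1,621 − £1,621 = £0.
Bill 2, £606: deductible takes £8, £598 remains; patient's 20% is £119.60. Patient pays £127.60; OOP now £1,748.60. Insurer: £606 − £127.60 = £478.40.
Bill 3, £188: deductible already satisfied, so patient's share is 20% × £188 = £37.60. Cost to patient: £37.60. OOP to date £1,786.20. Insurer: £188 − £37.60 = £150.40.
Bill 4, £1,569: deductible already satisfied, so patient's share is 20% × £1,569 = £313.80. Patient owes £313.80 (running OOP £2,100). Insurer: £1,569 − £313.80 = £1,255.20.
Bill 5, £2,177: deductible met; 20% of £2,177 = £435.40. Patient owes £435.40 (running OOP £2,535.40). Plan pays £2,177 − £435.40 = £1,741.60.
Insurer total = bills − patient's total = £6,161 − £2,535.40 = £3,625.60.

£3,625.60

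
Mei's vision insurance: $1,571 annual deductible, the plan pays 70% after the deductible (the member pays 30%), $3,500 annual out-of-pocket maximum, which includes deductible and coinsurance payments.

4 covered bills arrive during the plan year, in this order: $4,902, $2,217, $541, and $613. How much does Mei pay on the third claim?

Claim 1 ($4,902): deductible takes $1,571, $3,331 remains; member's 30% is $999.30. Member pays $2,570.30; OOP now $2,570.30.
Claim 2 ($2,217): 30% coinsurance on $2,217 = $665.10. Cost to member: $665.10. OOP to date $3,235.40.
Claim 3 ($541): deductible met; 30% of $541 = $162.30. Cost to member: $162.30. OOP to date $3,397.70.

$162.30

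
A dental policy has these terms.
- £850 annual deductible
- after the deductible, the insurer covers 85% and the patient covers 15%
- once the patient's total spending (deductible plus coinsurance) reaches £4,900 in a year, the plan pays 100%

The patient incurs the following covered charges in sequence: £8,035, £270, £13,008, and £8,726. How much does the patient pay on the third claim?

Claim 1 — £8,035: deductible takes £850, £7,185 remains; 15% of £7,185 = £1,077.75. Patient owes £1,927.75 (running OOP £1,927.75).
Claim 2 — £270: deductible already satisfied, so patient's share is 15% × £270 = £40.50. Cost to patient: £40.50. OOP to date £1,968.25.
Claim 3 — £13,008: deductible already satisfied, so patient's share is 15% × £13,008 = £1,951.20. Patient pays £1,951.20; OOP now £3,919.45.

£1,951.20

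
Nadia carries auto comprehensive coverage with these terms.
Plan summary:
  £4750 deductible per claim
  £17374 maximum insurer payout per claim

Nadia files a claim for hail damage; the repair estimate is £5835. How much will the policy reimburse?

£1085

Subtract the deductible: £5835 − £4750 = £1085.
That's under the £17374 cap, so the insurer reimburses the full £1085.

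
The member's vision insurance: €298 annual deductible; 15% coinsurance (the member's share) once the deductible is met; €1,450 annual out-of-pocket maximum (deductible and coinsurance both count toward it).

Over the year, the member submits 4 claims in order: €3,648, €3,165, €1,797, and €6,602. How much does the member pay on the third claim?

€174.75

#1 (€3,648): €298 finishes the deductible; €3,350 goes to coinsurance; member's 15% is €502.50. Member pays €800.50; OOP now €800.50.
#2 (€3,165): deductible met; 15% of €3,165 = €474.75. Member pays €474.75; OOP now €1,275.25.
#3 (€1,797): 15% coinsurance on €1,797 = €269.55. OOP would hit €1,544.80 > €1,450, so the cap limits the member to €1,450 − €1,275.25 = €174.75.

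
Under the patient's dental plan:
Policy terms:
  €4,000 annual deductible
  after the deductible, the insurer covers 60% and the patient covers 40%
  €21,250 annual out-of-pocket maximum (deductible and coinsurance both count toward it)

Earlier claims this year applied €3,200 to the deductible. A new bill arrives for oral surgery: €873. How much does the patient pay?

€829.20

Remaining deductible: €4,000 − €3,200 = €800.
The remaining €73 (= €873 − €800) moves to coinsurance.
Patient's 40% share of €73 is €29.20.
Patient responsibility before any cap: €800 + €29.20 = €829.20.
Total out-of-pocket so far would be €3,200 + €829.20 = €4,029.20, below the €21,250 cap — no reduction.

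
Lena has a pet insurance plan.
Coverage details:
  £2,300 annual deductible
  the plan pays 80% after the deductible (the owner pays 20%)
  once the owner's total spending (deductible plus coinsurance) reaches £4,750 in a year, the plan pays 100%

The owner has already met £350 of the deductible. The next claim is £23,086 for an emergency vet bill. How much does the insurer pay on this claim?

£18,686

Deductible still to meet: £2,300 − £350 = £1,950.
The remaining £21,136 (= £23,086 − £1,950) moves to coinsurance.
20% of £21,136 = £4,227.20 falls to the owner.
So the owner owes £1,950 + £4,227.20 = £6,177.20 before any cap.
Year-to-date out-of-pocket would reach £350 + £6,177.20 = £6,527.20, above the £4,750 maximum, so the owner pays only £4,750 − £350 = £4,400.
The insurer covers the remainder: £23,086 − £4,400 = £18,686.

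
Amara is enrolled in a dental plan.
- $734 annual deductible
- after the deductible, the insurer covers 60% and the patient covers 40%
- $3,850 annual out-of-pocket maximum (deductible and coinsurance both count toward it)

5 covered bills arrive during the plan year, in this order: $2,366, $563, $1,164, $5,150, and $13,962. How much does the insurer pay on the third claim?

$698.40

Claim 1 — $2,366: $734 finishes the deductible; $1,632 goes to coinsurance; patient's 40% is $652.80. Patient pays $1,386.80; OOP now $1,386.80. Insurer: $2,366 − $1,386.80 = $979.20.
Claim 2 — $563: deductible already satisfied, so patient's share is 40% × $563 = $225.20. Patient pays $225.20; OOP now $1,612. Plan pays $563 − $225.20 = $337.80.
Claim 3 — $1,164: deductible already satisfied, so patient's share is 40% × $1,164 = $465.60. Cost to patient: $465.60. OOP to date $2,077.60. Plan pays $1,164 − $465.60 = $698.40.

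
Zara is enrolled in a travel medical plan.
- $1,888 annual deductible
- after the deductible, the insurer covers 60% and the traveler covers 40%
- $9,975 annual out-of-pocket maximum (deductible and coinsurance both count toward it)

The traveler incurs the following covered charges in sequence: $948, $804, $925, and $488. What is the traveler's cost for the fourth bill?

$195.20

Bill 1, $948: all of it applies to the deductible. Cost to traveler: $948. OOP to date $948.
Bill 2, $804: fully absorbed by the deductible. Cost to traveler: $804. OOP to date $1,752.
Bill 3, $925: $136 to deductible, leaving $789; coinsurance $789 × 40% = $315.60. Traveler pays $451.60; OOP now $2,203.60.
Bill 4, $488: deductible already satisfied, so traveler's share is 40% × $488 = $195.20. Cost to traveler: $195.20. OOP to date $2,398.80.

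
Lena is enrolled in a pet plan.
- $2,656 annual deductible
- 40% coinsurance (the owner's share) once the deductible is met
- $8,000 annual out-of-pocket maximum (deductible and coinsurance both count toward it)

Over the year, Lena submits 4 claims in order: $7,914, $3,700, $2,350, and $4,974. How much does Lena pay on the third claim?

Claim 1 — $7,914: deductible takes $2,656, $5,258 remains; coinsurance $5,258 × 40% = $2,103.20. Owner owes $4,759.20 (running OOP $4,759.20).
Claim 2 — $3,700: deductible already satisfied, so owner's share is 40% × $3,700 = $1,480. Owner owes $1,480 (running OOP $6,239.20).
Claim 3 — $2,350: deductible met; 40% of $2,350 = $940. Owner pays $940; OOP now $7,179.20.

$940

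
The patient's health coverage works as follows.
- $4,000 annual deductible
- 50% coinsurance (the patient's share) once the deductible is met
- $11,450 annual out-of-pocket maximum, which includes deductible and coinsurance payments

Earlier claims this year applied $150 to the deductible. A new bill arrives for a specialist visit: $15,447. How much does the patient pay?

$9,648.50

Remaining deductible: $4,000 − $150 = $3,850.
That leaves $15,447 − $3,850 = $11,597 for coinsurance.
50% of $11,597 = $5,798.50 falls to the patient.
Patient responsibility before any cap: $3,850 + $5,798.50 = $9,648.50.
Year-to-date out-of-pocket becomes $150 + $9,648.50 = $9,798.50, still under the $11,450 maximum, so no cap applies.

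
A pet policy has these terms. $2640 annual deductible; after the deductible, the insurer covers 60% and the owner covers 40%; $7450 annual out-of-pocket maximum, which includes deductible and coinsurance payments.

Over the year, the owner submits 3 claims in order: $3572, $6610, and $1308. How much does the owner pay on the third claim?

#1 ($3572): deductible takes $2640, $932 remains; 40% of $932 = $372.80. Cost to owner: $3012.80. OOP to date $3012.80.
#2 ($6610): 40% coinsurance on $6610 = $2644. Cost to owner: $2644. OOP to date $5656.80.
#3 ($1308): deductible already satisfied, so owner's share is 40% × $1308 = $523.20. Owner pays $523.20; OOP now $6180.

$523.20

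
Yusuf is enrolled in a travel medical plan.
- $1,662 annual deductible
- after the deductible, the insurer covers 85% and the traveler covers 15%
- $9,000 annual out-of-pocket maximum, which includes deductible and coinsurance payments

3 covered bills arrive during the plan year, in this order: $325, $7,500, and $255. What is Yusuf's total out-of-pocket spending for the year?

#1 ($325): entire amount goes to the deductible. Cost to traveler: $325. OOP to date $325.
#2 ($7,500): deductible takes $1,337, $6,163 remains; 15% of $6,163 = $924.45. Traveler pays $2,261.45; OOP now $2,586.45.
#3 ($255): 15% coinsurance on $255 = $38.25. Traveler pays $38.25; OOP now $2,624.70.
Summing the traveler's payments: $325 + $2,261.45 + $38.25 = $2,624.70.

$2,624.70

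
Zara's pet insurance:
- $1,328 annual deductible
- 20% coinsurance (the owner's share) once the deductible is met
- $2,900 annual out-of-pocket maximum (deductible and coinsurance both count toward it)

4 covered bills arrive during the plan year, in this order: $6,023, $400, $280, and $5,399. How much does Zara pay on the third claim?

$56

#1 ($6,023): deductible takes $1,328, $4,695 remains; 20% of $4,695 = $939. Owner pays $2,267; OOP now $2,267.
#2 ($400): deductible already satisfied, so owner's share is 20% × $400 = $80. Owner pays $80; OOP now $2,347.
#3 ($280): deductible met; 20% of $280 = $56. Owner pays $56; OOP now $2,403.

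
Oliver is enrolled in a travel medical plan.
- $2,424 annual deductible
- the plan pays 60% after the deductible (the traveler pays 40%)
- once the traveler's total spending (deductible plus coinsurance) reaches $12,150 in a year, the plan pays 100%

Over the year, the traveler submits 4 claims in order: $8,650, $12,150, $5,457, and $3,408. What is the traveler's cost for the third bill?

Claim 1 — $8,650: $2,424 to deductible, leaving $6,226; coinsurance $6,226 × 40% = $2,490.40. Traveler owes $4,914.40 (running OOP $4,914.40).
Claim 2 — $12,150: deductible met; 40% of $12,150 = $4,860. Traveler pays $4,860; OOP now $9,774.40.
Claim 3 — $5,457: deductible already satisfied, so traveler's share is 40% × $5,457 = $2,182.80. Cost to traveler: $2,182.80. OOP to date $11,957.20.

$2,182.80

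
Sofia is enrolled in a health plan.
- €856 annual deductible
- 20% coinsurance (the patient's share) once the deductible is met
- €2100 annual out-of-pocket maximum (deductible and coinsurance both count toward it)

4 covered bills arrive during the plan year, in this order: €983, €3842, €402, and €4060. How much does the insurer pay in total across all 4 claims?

€7187

Claim 1 (€983): €856 to deductible, leaving €127; 20% of €127 = €25.40. Cost to patient: €881.40. OOP to date €881.40. Plan pays €983 − €881.40 = €101.60.
Claim 2 (€3842): deductible met; 20% of €3842 = €768.40. Cost to patient: €768.40. OOP to date €1649.80. Plan pays €3842 − €768.40 = €3073.60.
Claim 3 (€402): 20% coinsurance on €402 = €80.40. Cost to patient: €80.40. OOP to date €1730.20. Insurer: €402 − €80.40 = €321.60.
Claim 4 (€4060): deductible already satisfied, so patient's share is 20% × €4060 = €812. Adding that to €1730.20 gives €2542.20, past the €2100 cap; patient pays only €2100 − €1730.20 = €369.80. Insurer: €4060 − €369.80 = €3690.20.
Insurer total: €101.60 + €3073.60 + €321.60 + €3690.20 = €7187.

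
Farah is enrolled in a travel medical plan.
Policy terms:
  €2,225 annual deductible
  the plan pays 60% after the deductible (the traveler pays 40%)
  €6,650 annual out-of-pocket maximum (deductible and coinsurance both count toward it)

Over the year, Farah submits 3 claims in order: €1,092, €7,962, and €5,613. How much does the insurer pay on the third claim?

Claim 1 — €1,092: all of it applies to the deductible. Traveler pays €1,092; OOP now €1,092. Plan pays €1,092 − €1,092 = €0.
Claim 2 — €7,962: €1,133 finishes the deductible; €6,829 goes to coinsurance; traveler's 40% is €2,731.60. Traveler owes €3,864.60 (running OOP €4,956.60). Insurer: €7,962 − €3,864.60 = €4,097.40.
Claim 3 — €5,613: deductible already satisfied, so traveler's share is 40% × €5,613 = €2,245.20. That would push OOP to €7,201.80, over the €6,650 cap, so traveler pays €6,650 − €4,956.60 = €1,693.40. Insurer: €5,613 − €1,693.40 = €3,919.60.

€3,919.60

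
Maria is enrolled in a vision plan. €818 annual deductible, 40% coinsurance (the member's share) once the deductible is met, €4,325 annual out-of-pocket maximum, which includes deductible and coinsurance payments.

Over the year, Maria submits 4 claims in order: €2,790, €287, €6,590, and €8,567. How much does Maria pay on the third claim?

#1 (€2,790): €818 to deductible, leaving €1,972; coinsurance €1,972 × 40% = €788.80. Cost to member: €1,606.80. OOP to date €1,606.80.
#2 (€287): deductible already satisfied, so member's share is 40% × €287 = €114.80. Member pays €114.80; OOP now €1,721.60.
#3 (€6,590): deductible already satisfied, so member's share is 40% × €6,590 = €2,636. OOP would hit €4,357.60 > €4,325, so the cap limits the member to €4,325 − €1,721.60 = €2,603.40.

€2,603.40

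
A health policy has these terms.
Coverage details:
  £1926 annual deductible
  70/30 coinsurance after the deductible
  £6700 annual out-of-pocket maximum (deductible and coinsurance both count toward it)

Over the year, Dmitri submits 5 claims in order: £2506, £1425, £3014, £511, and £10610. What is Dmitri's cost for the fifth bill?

Claim 1 — £2506: deductible takes £1926, £580 remains; coinsurance £580 × 30% = £174. Patient pays £2100; OOP now £2100.
Claim 2 — £1425: 30% coinsurance on £1425 = £427.50. Cost to patient: £427.50. OOP to date £2527.50.
Claim 3 — £3014: 30% coinsurance on £3014 = £904.20. Cost to patient: £904.20. OOP to date £3431.70.
Claim 4 — £511: deductible already satisfied, so patient's share is 30% × £511 = £153.30. Cost to patient: £153.30. OOP to date £3585.
Claim 5 — £10610: deductible already satisfied, so patient's share is 30% × £10610 = £3183. OOP would hit £6768 > £6700, so the cap limits the patient to £6700 − £3585 = £3115.

£3115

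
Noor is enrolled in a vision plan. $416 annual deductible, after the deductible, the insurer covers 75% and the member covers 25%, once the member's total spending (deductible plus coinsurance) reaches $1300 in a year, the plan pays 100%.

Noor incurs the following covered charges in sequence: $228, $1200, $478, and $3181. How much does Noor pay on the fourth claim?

$511.50

Bill 1, $228: all of it applies to the deductible. Member owes $228 (running OOP $228).
Bill 2, $1200: deductible takes $188, $1012 remains; member's 25% is $253. Member pays $441; OOP now $669.
Bill 3, $478: 25% coinsurance on $478 = $119.50. Member pays $119.50; OOP now $788.50.
Bill 4, $3181: deductible already satisfied, so member's share is 25% × $3181 = $795.25. Adding that to $788.50 gives $1583.75, past the $1300 cap; member pays only $1300 − $788.50 = $511.50.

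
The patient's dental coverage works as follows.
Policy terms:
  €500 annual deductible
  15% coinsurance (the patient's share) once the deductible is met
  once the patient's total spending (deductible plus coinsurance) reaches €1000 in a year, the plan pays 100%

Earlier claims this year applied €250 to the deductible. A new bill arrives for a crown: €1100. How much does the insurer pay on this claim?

Remaining deductible: €500 − €250 = €250.
The remaining €850 (= €1100 − €250) moves to coinsurance.
Patient's 15% share of €850 is €127.50.
Patient responsibility before any cap: €250 + €127.50 = €377.50.
Total out-of-pocket so far would be €250 + €377.50 = €627.50, below the €1000 cap — no reduction.
The plan picks up €1100 − €377.50 = €722.50.

€722.50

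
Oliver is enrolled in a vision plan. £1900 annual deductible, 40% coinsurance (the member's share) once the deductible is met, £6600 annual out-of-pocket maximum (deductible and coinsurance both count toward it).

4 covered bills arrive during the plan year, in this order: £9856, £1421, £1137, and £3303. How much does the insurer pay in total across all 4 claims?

£9117

#1 (£9856): £1900 to deductible, leaving £7956; coinsurance £7956 × 40% = £3182.40. Member owes £5082.40 (running OOP £5082.40). Plan pays £9856 − £5082.40 = £4773.60.
#2 (£1421): deductible met; 40% of £1421 = £568.40. Member pays £568.40; OOP now £5650.80. Insurer: £1421 − £568.40 = £852.60.
#3 (£1137): deductible already satisfied, so member's share is 40% × £1137 = £454.80. Member pays £454.80; OOP now £6105.60. Insurer: £1137 − £454.80 = £682.20.
#4 (£3303): deductible already satisfied, so member's share is 40% × £3303 = £1321.20. That would push OOP to £7426.80, over the £6600 cap, so member pays £6600 − £6105.60 = £494.40. Plan pays £3303 − £494.40 = £2808.60.
Insurer total: £4773.60 + £852.60 + £682.20 + £2808.60 = £9117.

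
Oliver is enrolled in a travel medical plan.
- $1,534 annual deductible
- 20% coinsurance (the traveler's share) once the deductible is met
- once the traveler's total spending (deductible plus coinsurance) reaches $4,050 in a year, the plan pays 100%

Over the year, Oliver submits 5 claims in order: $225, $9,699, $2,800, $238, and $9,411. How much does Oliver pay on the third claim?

$560

Claim 1 ($225): fully absorbed by the deductible. Traveler pays $225; OOP now $225.
Claim 2 ($9,699): $1,309 to deductible, leaving $8,390; coinsurance $8,390 × 20% = $1,678. Traveler pays $2,987; OOP now $3,212.
Claim 3 ($2,800): deductible already satisfied, so traveler's share is 20% × $2,800 = $560. Cost to traveler: $560. OOP to date $3,772.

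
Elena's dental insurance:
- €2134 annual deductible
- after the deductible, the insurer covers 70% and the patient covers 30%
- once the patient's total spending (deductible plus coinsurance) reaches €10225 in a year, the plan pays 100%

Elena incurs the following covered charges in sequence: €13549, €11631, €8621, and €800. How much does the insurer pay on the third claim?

Claim 1 — €13549: €2134 to deductible, leaving €11415; coinsurance €11415 × 30% = €3424.50. Patient pays €5558.50; OOP now €5558.50. Insurer: €13549 − €5558.50 = €7990.50.
Claim 2 — €11631: deductible met; 30% of €11631 = €3489.30. Cost to patient: €3489.30. OOP to date €9047.80. Insurer: €11631 − €3489.30 = €8141.70.
Claim 3 — €8621: deductible met; 30% of €8621 = €2586.30. Adding that to €9047.80 gives €11634.10, past the €10225 cap; patient pays only €10225 − €9047.80 = €1177.20. Insurer: €8621 − €1177.20 = €7443.80.

€7443.80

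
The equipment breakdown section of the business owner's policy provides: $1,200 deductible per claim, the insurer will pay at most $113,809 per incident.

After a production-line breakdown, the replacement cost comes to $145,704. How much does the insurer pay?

$113,809

Less the $1,200 deductible: $145,704 − $1,200 = $144,504.
The $113,809 per-incident cap binds; insurer pays $113,809.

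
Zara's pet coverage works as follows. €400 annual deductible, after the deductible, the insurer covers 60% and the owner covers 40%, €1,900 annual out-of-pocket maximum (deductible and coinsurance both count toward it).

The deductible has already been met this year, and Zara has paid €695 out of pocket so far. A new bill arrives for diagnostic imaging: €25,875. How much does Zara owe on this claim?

€1,205

With the deductible met, the entire €25,875 is subject to coinsurance.
Coinsurance: €25,875 × 40% = €10,350.
That would bring total out-of-pocket to €11,045, past the €1,900 cap. The owner is capped at €1,900 − €695 = €1,205 on this claim.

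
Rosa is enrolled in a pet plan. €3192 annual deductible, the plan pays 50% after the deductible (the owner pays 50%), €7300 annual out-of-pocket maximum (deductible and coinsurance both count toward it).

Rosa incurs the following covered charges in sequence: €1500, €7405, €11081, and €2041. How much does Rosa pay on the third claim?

Claim 1 — €1500: fully absorbed by the deductible. Cost to owner: €1500. OOP to date €1500.
Claim 2 — €7405: €1692 finishes the deductible; €5713 goes to coinsurance; owner's 50% is €2856.50. Cost to owner: €4548.50. OOP to date €6048.50.
Claim 3 — €11081: deductible already satisfied, so owner's share is 50% × €11081 = €5540.50. Adding that to €6048.50 gives €11589, past the €7300 cap; owner pays only €7300 − €6048.50 = €1251.50.

€1251.50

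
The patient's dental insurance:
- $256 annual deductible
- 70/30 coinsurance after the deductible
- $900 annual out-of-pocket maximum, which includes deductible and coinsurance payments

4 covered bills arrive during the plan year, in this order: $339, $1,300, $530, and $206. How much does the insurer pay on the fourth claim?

Claim 1 — $339: deductible takes $256, $83 remains; coinsurance $83 × 30% = $24.90. Patient owes $280.90 (running OOP $280.90). Plan pays $339 − $280.90 = $58.10.
Claim 2 — $1,300: deductible already satisfied, so patient's share is 30% × $1,300 = $390. Cost to patient: $390. OOP to date $670.90. Plan pays $1,300 − $390 = $910.
Claim 3 — $530: deductible already satisfied, so patient's share is 30% × $530 = $159. Patient pays $159; OOP now $829.90. Plan pays $530 − $159 = $371.
Claim 4 — $206: 30% coinsurance on $206 = $61.80. Patient owes $61.80 (running OOP $891.70). Plan pays $206 − $61.80 = $144.20.

$144.20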